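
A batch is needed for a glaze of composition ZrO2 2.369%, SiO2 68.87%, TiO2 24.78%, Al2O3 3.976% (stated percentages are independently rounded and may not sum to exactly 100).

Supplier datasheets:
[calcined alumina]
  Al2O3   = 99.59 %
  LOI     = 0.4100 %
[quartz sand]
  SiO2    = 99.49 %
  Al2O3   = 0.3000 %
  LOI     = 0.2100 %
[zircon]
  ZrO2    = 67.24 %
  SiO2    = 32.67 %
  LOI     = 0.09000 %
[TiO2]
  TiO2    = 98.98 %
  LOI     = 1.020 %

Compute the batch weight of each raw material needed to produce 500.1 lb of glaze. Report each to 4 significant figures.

Values along the way are rounded off to 4 significant figures wherever printed — all arithmetic maintains full precision through the solve — every reported number sees exactly one rounding — the derived quantities (the totals, LOI, net glass mass, the four compositions, the yield) are re-derived in full precision from the batch weights at 500.1 lb of glass, exactly as shown in the problem or the answer.
Target oxide masses per 500.1 lb glaze:
  ZrO2: 2.369% × 500.1 = 11.85 lb
  SiO2: 68.87% × 500.1 = 344.4 lb
  TiO2: 24.78% × 500.1 = 123.9 lb
  Al2O3: 3.976% × 500.1 = 19.88 lb
Oxide-by-oxide audit per the reported batch figures, under the basis named above (every target is met by its sum exact up to rounding of places):
  ZrO2: 17.62·0.6724 = 11.85 lb (target 11.85 lb)
  SiO2: 340.4·0.9949 + 17.62·0.3267 = 344.4 lb (target 344.4 lb)
  TiO2: 125.2·0.9898 = 123.9 lb (target 123.9 lb)
  Al2O3: 18.94·0.9959 + 340.4·0.003000 = 19.88 lb (target 19.88 lb)
Auditing the glass mass value: total charge less LOI = 500.1 lb (per-oxide target masses sum to 500.1 lb; with the basis standing at 500.1 lb — any gap is answer rounding).
Batch total: Σ batch = 502.2 lb; LOI removed, Σ of batch·LOI: 2.085 lb; glass ÷ batch gives a yield of 99.58%.

Batch per 500.1 lb glaze:
  calcined alumina: 18.94 lb
  quartz sand: 340.4 lb
  zircon: 17.62 lb
  TiO2: 125.2 lb
Total batch = 502.2 lb; LOI loss = 2.085 lb; yield = 99.58%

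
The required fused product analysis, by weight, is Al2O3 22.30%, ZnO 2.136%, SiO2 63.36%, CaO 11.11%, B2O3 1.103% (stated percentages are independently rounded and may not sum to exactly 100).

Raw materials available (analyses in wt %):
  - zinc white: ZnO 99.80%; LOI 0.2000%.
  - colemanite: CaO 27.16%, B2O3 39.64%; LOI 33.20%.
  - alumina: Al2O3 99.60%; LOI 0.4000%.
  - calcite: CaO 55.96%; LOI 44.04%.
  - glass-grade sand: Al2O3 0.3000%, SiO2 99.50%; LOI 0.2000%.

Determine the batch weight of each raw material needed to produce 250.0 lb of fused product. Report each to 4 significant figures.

Intermediates are printed, rounded to four significant digits, in the working — the whole derivation keeps full float precision from first step to last; every reported value is rounded a single time — all derived quantities (the five compositions, totals, the yield, glass mass, LOI) are carried from the weighed amounts per 250.0 lb of glass in exact precision, as written in question or answer.
Target oxide masses per 250.0 lb fused product:
  Al2O3: 22.30% × 250.0 = 55.75 lb
  ZnO: 2.136% × 250.0 = 5.340 lb
  SiO2: 63.36% × 250.0 = 158.4 lb
  CaO: 11.11% × 250.0 = 27.78 lb
  B2O3: 1.103% × 250.0 = 2.758 lb
A balance pass over the oxides, using the reported weights, per the basis as stated (every target is met by its sum within answer rounding):
  Al2O3: 55.49·0.9960 + 159.2·0.003000 = 55.75 lb (target 55.75 lb)
  ZnO: 5.351·0.9980 = 5.340 lb (target 5.340 lb)
  SiO2: 159.2·0.9950 = 158.4 lb (target 158.4 lb)
  CaO: 6.956·0.2716 + 46.26·0.5596 = 27.78 lb (target 27.78 lb)
  B2O3: 6.956·0.3964 = 2.757 lb (target 2.758 lb)
Mass balance on the glass: total charge less LOI = 250.0 lb (the targets, summed, come to 250.0 lb; versus the stated basis of 250.0 lb — rounding explains the deltas).
Batch total: Σ batch = 273.3 lb; loss to ignition Σ batch·LOI = 23.23 lb; as yield: glass ÷ batch → 91.50%.

Batch per 250.0 lb fused product:
  zinc white: 5.351 lb
  colemanite: 6.956 lb
  alumina: 55.49 lb
  calcite: 46.26 lb
  glass-grade sand: 159.2 lb
Total batch = 273.3 lb; LOI loss = 23.23 lb; yield = 91.50%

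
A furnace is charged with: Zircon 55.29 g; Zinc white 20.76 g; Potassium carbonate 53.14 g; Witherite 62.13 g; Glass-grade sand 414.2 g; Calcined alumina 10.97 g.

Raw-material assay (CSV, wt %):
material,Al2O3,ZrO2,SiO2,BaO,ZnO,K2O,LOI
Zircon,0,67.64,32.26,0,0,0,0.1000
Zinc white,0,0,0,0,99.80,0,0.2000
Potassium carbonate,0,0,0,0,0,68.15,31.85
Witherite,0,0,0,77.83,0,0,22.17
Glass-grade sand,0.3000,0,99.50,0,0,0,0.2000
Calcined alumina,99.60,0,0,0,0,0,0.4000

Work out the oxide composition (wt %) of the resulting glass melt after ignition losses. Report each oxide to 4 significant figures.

Each numeric step maintains full float precision in every operation — working values are displayed rounded off to 4 significant figures at each printed step. A single rounding finalizes every reported result. The derived quantities are computed in exact precision (ignition loss, the totals, net glass mass, the yield, six oxide percentages) starting from the weights at 584.8 g of glass, precisely as stated by question or answer.
Per-oxide mass from batch:
  Al2O3: 414.2·0.003000 + 10.97·0.9960 = 12.17 g
  ZrO2: 55.29·0.6764 = 37.40 g
  SiO2: 55.29·0.3226 + 414.2·0.9950 = 430.0 g
  BaO: 62.13·0.7783 = 48.36 g
  ZnO: 20.76·0.9980 = 20.72 g
  K2O: 53.14·0.6815 = 36.21 g
LOI: 55.29·0.001000 + 20.76·0.002000 + 53.14·0.3185 + 62.13·0.2217 + 414.2·0.002000 + 10.97·0.004000 = 31.67 g
batch − LOI leaves glass = 616.5 − 31.67 = 584.8 g (matching Σ of the oxides)
wt % = 100 × oxide mass / glass mass

Glass mass = 584.8 g (batch 616.5 − LOI 31.67).
Composition: Al2O3 2.081%, ZrO2 6.395%, SiO2 73.52%, BaO 8.268%, ZnO 3.543%, K2O 6.192%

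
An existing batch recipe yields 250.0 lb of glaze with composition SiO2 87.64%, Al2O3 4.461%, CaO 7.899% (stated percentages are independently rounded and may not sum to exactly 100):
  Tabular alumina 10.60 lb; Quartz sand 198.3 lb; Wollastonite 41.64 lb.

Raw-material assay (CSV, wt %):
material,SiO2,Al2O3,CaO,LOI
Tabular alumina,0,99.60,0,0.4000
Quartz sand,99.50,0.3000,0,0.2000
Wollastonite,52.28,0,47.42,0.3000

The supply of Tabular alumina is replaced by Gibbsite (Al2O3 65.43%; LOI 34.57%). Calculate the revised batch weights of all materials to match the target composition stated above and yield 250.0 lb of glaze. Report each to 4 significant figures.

Exact precision is held end to end — in-progress results are printed, rounded to 4 significant digits, in the working — exactly one rounding goes into every reported figure; derived quantities (ignition loss, totals, the three compositions, glass mass, the yield) are rebuilt at full precision starting from the weights on 250.0 lb of glass exactly as shown in question or answer.
Target oxide masses per 250.0 lb glaze:
  SiO2: 87.64% × 250.0 = 219.1 lb
  Al2O3: 4.461% × 250.0 = 11.15 lb
  CaO: 7.899% × 250.0 = 19.75 lb
Mass-balance tally per oxide on the weights just shown, per the basis as stated (sum by sum, the targets are met given rounding of the digits):
  SiO2: 198.3·0.9950 + 41.64·0.5228 = 219.1 lb (target 219.1 lb)
  Al2O3: 16.14·0.6543 + 198.3·0.003000 = 11.16 lb (target 11.15 lb)
  CaO: 41.64·0.4742 = 19.75 lb (target 19.75 lb)
The glass-mass cross-check: the batch minus its LOI: 250.0 lb (oxide target masses add up to 250.0 lb; versus the stated basis of 250.0 lb — differing by rounding only).
Adding the batch up: Σ batch = 256.1 lb; LOI loss = Σ batch·LOI = 6.101 lb; the yield ratio, glass ÷ batch: 97.62%.

Revised batch per 250.0 lb glaze:
  Gibbsite: 16.14 lb
  Quartz sand: 198.3 lb
  Wollastonite: 41.64 lb
Total batch = 256.1 lb; LOI loss = 6.101 lb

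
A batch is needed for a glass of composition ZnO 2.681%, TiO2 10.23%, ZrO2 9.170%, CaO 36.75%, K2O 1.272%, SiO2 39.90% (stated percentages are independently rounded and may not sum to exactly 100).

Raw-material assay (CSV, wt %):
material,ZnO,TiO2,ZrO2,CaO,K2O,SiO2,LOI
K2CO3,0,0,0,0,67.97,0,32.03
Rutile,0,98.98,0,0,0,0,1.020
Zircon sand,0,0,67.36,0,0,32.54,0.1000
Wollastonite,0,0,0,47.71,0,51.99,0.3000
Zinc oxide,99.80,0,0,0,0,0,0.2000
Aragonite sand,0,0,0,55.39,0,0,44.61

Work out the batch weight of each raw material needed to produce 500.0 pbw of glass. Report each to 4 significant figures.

All arithmetic carries full float precision through every step; in-progress results are shown (rounded to 4 significant digits) as written. Each reported figure takes a single rounding; derived quantities, including net glass mass, the six compositions, LOI, totals, yield, are recomputed using the weight values for 500.0 pbw of glass at full precision, as given in question or answer.
Target oxide masses per 500.0 pbw glass:
  ZnO: 2.681% × 500.0 = 13.40 pbw
  TiO2: 10.23% × 500.0 = 51.15 pbw
  ZrO2: 9.170% × 500.0 = 45.85 pbw
  CaO: 36.75% × 500.0 = 183.8 pbw
  K2O: 1.272% × 500.0 = 6.360 pbw
  SiO2: 39.90% × 500.0 = 199.5 pbw
Sums-versus-targets review per the reported batch figures, per the basis as stated (summed amounts equal target values given rounding of the digits):
  ZnO: 13.43·0.9980 = 13.40 pbw (target 13.40 pbw)
  TiO2: 51.68·0.9898 = 51.15 pbw (target 51.15 pbw)
  ZrO2: 68.07·0.6736 = 45.85 pbw (target 45.85 pbw)
  CaO: 341.1·0.4771 + 37.91·0.5539 = 183.7 pbw (target 183.8 pbw)
  K2O: 9.357·0.6797 = 6.360 pbw (target 6.360 pbw)
  SiO2: 68.07·0.3254 + 341.1·0.5199 = 199.5 pbw (target 199.5 pbw)
Glass-mass closure: batch Σ − ignition loss = 500.0 pbw (the targets, summed, come to 500.0 pbw; basis as stated: 500.0 pbw — gaps are rounding artifacts).
Total batch = Σ batch = 521.5 pbw; the LOI term Σ batch·LOI equals 21.55 pbw; glass ÷ batch gives a yield of 95.87%.

Batch per 500.0 pbw glass:
  K2CO3: 9.357 pbw
  Rutile: 51.68 pbw
  Zircon sand: 68.07 pbw
  Wollastonite: 341.1 pbw
  Zinc oxide: 13.43 pbw
  Aragonite sand: 37.91 pbw
Total batch = 521.5 pbw; LOI loss = 21.55 pbw; yield = 95.87%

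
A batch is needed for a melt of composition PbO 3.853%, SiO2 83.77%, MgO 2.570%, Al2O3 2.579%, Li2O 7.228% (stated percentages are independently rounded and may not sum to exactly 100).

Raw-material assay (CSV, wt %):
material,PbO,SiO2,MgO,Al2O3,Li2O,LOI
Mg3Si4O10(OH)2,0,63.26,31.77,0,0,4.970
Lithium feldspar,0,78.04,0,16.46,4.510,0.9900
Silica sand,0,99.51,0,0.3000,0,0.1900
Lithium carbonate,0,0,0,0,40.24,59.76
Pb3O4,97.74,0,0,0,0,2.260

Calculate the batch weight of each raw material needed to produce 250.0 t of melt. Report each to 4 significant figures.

Batch per 250.0 t melt:
  Mg3Si4O10(OH)2: 20.22 t
  Lithium feldspar: 36.09 t
  Silica sand: 169.3 t
  Lithium carbonate: 40.86 t
  Pb3O4: 9.855 t
Total batch = 276.3 t; LOI loss = 26.32 t; yield = 90.47%

In-progress results are printed with 4-significant-digit rounding in the printout. All internal work runs at full precision throughout. Every reported value is rounded exactly once — derived quantities, which include totals, LOI, the yield, the five compositions, glass mass, are re-derived in full float precision, as quoted within the problem or the answer, starting from the weights on 250.0 t of glass.
Target oxide masses per 250.0 t melt:
  PbO: 3.853% × 250.0 = 9.632 t
  SiO2: 83.77% × 250.0 = 209.4 t
  MgO: 2.570% × 250.0 = 6.425 t
  Al2O3: 2.579% × 250.0 = 6.448 t
  Li2O: 7.228% × 250.0 = 18.07 t
Verifying the oxide balance applying the batch weights above, against the basis in use (oxide sums agree with the targets given rounding of the digits):
  PbO: 9.855·0.9774 = 9.632 t (target 9.632 t)
  SiO2: 20.22·0.6326 + 36.09·0.7804 + 169.3·0.9951 = 209.4 t (target 209.4 t)
  MgO: 20.22·0.3177 = 6.424 t (target 6.425 t)
  Al2O3: 36.09·0.1646 + 169.3·0.003000 = 6.448 t (target 6.448 t)
  Li2O: 36.09·0.04510 + 40.86·0.4024 = 18.07 t (target 18.07 t)
Glass-mass bookkeeping: batch Σ − ignition loss = 250.0 t (the Σ of target masses is 250.0 t; basis as stated: 250.0 t — deltas are rounding alone).
Summing the batch: Σ batch = 276.3 t; LOI loss = Σ batch·LOI = 26.32 t; yield = glass ÷ total batch = 90.47%.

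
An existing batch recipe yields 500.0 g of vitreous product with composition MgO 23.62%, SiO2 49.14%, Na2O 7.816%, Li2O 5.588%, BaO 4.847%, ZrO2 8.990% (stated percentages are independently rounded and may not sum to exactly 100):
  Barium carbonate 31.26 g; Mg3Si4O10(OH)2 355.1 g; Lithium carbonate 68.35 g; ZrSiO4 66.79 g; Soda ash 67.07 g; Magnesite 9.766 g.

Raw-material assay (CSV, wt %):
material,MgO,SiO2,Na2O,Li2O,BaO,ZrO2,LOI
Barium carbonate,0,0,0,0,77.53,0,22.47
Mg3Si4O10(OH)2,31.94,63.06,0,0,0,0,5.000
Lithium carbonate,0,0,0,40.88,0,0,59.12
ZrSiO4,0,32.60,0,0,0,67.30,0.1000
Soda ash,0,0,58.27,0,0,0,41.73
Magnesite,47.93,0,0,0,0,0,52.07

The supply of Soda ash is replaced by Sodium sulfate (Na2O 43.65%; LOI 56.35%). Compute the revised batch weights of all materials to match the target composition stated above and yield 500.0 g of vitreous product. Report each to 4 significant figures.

All internal work carries exact precision at every stage. The intermediate values are displayed, rounded to 4 significant digits, when written out — each reported result is rounded exactly once — the derived quantities (the six compositions, ignition loss, the totals, glass mass, yield) are rebuilt at exact precision starting from the weights at 500.0 g of glass, as written in the problem or the answer.
Target oxide masses per 500.0 g vitreous product:
  MgO: 23.62% × 500.0 = 118.1 g
  SiO2: 49.14% × 500.0 = 245.7 g
  Na2O: 7.816% × 500.0 = 39.08 g
  Li2O: 5.588% × 500.0 = 27.94 g
  BaO: 4.847% × 500.0 = 24.24 g
  ZrO2: 8.990% × 500.0 = 44.95 g
Checking each oxide sum from the weights as reported, per the basis as stated (every target is met by its sum modulo rounding of the values):
  MgO: 355.1·0.3194 + 9.766·0.4793 = 118.1 g (target 118.1 g)
  SiO2: 355.1·0.6306 + 66.79·0.3260 = 245.7 g (target 245.7 g)
  Na2O: 89.53·0.4365 = 39.08 g (target 39.08 g)
  Li2O: 68.35·0.4088 = 27.94 g (target 27.94 g)
  BaO: 31.26·0.7753 = 24.24 g (target 24.24 g)
  ZrO2: 66.79·0.6730 = 44.95 g (target 44.95 g)
Glass-mass bookkeeping: total charge less LOI = 500.0 g (summing oxide targets gives 500.0 g; versus the stated basis of 500.0 g — differing by rounding only).
Summing the batch: Σ batch = 620.8 g; the LOI term Σ batch·LOI equals 120.8 g; yield = glass ÷ total batch = 80.54%.

Revised batch per 500.0 g vitreous product:
  Barium carbonate: 31.26 g
  Mg3Si4O10(OH)2: 355.1 g
  Lithium carbonate: 68.35 g
  ZrSiO4: 66.79 g
  Sodium sulfate: 89.53 g
  Magnesite: 9.766 g
Total batch = 620.8 g; LOI loss = 120.8 g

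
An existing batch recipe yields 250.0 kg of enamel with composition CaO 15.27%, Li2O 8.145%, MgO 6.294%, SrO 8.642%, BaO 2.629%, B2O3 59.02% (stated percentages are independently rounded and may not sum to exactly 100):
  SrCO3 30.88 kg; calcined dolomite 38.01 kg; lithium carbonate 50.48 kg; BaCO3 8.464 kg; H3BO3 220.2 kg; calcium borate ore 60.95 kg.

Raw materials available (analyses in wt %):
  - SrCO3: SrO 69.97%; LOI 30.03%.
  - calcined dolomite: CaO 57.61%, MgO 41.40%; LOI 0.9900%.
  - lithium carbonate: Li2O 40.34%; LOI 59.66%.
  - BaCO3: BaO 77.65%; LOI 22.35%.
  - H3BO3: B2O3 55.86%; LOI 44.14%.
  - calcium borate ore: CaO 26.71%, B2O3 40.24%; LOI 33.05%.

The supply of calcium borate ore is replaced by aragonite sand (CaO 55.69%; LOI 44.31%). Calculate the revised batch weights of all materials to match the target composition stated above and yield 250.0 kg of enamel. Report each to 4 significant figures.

Revised batch per 250.0 kg enamel:
  SrCO3: 30.88 kg
  calcined dolomite: 38.01 kg
  lithium carbonate: 50.48 kg
  BaCO3: 8.464 kg
  H3BO3: 264.1 kg
  aragonite sand: 29.23 kg
Total batch = 421.2 kg; LOI loss = 171.2 kg

Values along the way are displayed rounded to 4 significant digits across the worked steps. Full float precision is carried throughout; exactly one rounding is applied to each reported figure — the derived quantities are re-derived in exact precision (LOI, the six compositions, glass mass, totals, the yield) using the weight values on 250.0 kg of glass, as set out in the problem or answer text.
Target masses of each oxide per 250.0 kg enamel:
  CaO: 15.27% × 250.0 = 38.17 kg
  Li2O: 8.145% × 250.0 = 20.36 kg
  MgO: 6.294% × 250.0 = 15.74 kg
  SrO: 8.642% × 250.0 = 21.60 kg
  BaO: 2.629% × 250.0 = 6.572 kg
  B2O3: 59.02% × 250.0 = 147.6 kg
Sums-versus-targets review with the batch weights as given, under the basis named above (summed amounts equal target values inside rounding margins):
  CaO: 38.01·0.5761 + 29.23·0.5569 = 38.18 kg (target 38.17 kg)
  Li2O: 50.48·0.4034 = 20.36 kg (target 20.36 kg)
  MgO: 38.01·0.4140 = 15.74 kg (target 15.74 kg)
  SrO: 30.88·0.6997 = 21.61 kg (target 21.60 kg)
  BaO: 8.464·0.7765 = 6.572 kg (target 6.572 kg)
  B2O3: 264.1·0.5586 = 147.5 kg (target 147.6 kg)
Consistency of the glass mass: the batch minus its LOI: 250.0 kg (the targets, summed, come to 250.0 kg; versus the stated basis of 250.0 kg — any gap is answer rounding).
Batch grand total — Σ batch = 421.2 kg; loss to ignition Σ batch·LOI = 171.2 kg; yield, glass over the total, = 59.35%.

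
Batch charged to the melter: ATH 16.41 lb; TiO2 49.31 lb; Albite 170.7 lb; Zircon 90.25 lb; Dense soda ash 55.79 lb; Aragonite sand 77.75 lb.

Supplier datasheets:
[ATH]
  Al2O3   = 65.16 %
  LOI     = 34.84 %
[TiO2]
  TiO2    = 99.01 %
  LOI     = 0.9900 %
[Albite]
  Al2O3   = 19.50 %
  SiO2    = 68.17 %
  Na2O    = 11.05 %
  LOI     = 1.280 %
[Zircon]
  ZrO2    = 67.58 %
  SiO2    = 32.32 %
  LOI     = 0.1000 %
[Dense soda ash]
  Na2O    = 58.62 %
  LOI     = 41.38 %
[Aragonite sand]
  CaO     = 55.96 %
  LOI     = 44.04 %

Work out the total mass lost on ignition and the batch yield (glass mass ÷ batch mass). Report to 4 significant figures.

The working math carries full precision from first step to last — working values are printed with 4-significant-digit rounding at each printed step; exactly one rounding goes into every reported figure. Derived quantities are re-derived at exact precision (the six compositions, the totals, glass mass, LOI, yield) from the batch weights on 394.4 lb of glass, exactly as printed in the problem or the answer.
Ignition loss by material:
  ATH: 16.41 × 0.3484 = 5.717 lb
  TiO2: 49.31 × 0.009900 = 0.4882 lb
  Albite: 170.7 × 0.01280 = 2.185 lb
  Zircon: 90.25 × 0.001000 = 0.09025 lb
  Dense soda ash: 55.79 × 0.4138 = 23.09 lb
  Aragonite sand: 77.75 × 0.4404 = 34.24 lb
Total LOI = 65.81 lb
Glass = batch − LOI = 460.2 − 65.81 = 394.4 lb

LOI loss = 65.81 lb; glass = 394.4 lb; yield = 85.70%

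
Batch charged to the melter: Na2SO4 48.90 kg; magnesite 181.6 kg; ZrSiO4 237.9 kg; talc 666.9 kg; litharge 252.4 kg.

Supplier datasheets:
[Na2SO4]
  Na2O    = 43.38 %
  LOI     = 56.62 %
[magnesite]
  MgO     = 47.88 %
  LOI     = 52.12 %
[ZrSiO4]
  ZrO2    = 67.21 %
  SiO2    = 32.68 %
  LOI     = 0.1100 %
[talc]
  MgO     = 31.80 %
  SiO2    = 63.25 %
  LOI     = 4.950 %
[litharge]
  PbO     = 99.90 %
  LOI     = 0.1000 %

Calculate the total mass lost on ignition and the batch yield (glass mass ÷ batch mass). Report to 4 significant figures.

LOI loss = 155.9 kg; glass = 1232 kg; yield = 88.77%

The whole derivation carries full precision at every stage — working values are shown with 4-significant-figure rounding between the steps — every reported value is rounded only once; the derived quantities, including LOI, five oxide percentages, yield, the totals, glass mass, are carried from the batch weights for 1232 kg of glass at full precision exactly as printed in the problem or answer text.
Ignition loss by material:
  Na2SO4: 48.90 × 0.5662 = 27.69 kg
  magnesite: 181.6 × 0.5212 = 94.65 kg
  ZrSiO4: 237.9 × 0.001100 = 0.2617 kg
  talc: 666.9 × 0.04950 = 33.01 kg
  litharge: 252.4 × 0.001000 = 0.2524 kg
Total LOI = 155.9 kg
Glass = batch − LOI = 1388 − 155.9 = 1232 kg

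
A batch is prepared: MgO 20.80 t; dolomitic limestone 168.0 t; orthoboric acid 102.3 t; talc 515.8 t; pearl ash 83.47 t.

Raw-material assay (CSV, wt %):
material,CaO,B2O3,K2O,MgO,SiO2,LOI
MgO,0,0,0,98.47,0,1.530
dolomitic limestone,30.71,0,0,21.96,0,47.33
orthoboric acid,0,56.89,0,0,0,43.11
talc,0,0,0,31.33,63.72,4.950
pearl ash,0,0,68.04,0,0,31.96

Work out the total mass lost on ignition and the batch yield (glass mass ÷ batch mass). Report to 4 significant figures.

All internal work runs at exact precision from first step to last. The intermediate values are displayed, rounded to 4 significant digits, across the worked steps — each reported result is rounded once only — the derived quantities, which include ignition loss, glass mass, the five compositions, yield, the totals, are rebuilt in exact precision, as given in the problem or answer text, from the weighed amounts for 714.2 t of glass.
Material-by-material LOI:
  MgO: 20.80 × 0.01530 = 0.3182 t
  dolomitic limestone: 168.0 × 0.4733 = 79.51 t
  orthoboric acid: 102.3 × 0.4311 = 44.10 t
  talc: 515.8 × 0.04950 = 25.53 t
  pearl ash: 83.47 × 0.3196 = 26.68 t
Total LOI = 176.1 t
Glass = batch − LOI = 890.4 − 176.1 = 714.2 t

LOI loss = 176.1 t; glass = 714.2 t; yield = 80.22%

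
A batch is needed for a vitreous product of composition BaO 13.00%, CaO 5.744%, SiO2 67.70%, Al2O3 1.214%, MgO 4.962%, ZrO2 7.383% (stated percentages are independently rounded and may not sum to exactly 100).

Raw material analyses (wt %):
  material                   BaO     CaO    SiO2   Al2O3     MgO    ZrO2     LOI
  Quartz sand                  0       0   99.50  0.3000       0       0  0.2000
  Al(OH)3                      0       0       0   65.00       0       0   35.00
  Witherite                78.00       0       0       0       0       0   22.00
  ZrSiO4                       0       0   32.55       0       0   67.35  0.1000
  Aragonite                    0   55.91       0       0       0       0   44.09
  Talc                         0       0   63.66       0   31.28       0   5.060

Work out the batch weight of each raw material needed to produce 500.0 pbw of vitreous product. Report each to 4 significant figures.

Batch per 500.0 pbw vitreous product:
  Quartz sand: 271.5 pbw
  Al(OH)3: 8.085 pbw
  Witherite: 83.33 pbw
  ZrSiO4: 54.81 pbw
  Aragonite: 51.37 pbw
  Talc: 79.32 pbw
Total batch = 548.4 pbw; LOI loss = 48.42 pbw; yield = 91.17%

Values along the way are shown, with 4-significant-figure rounding, across the worked steps — every computation maintains exact precision at each step. Every reported figure is rounded just once; derived quantities, including ignition loss, the totals, the six compositions, glass mass, yield, are rebuilt starting from the weights per 500.0 pbw of glass in exact precision, exactly as printed in the question or the answer.
Oxide mass targets, per 500.0 pbw vitreous product:
  BaO: 13.00% × 500.0 = 65.00 pbw
  CaO: 5.744% × 500.0 = 28.72 pbw
  SiO2: 67.70% × 500.0 = 338.5 pbw
  Al2O3: 1.214% × 500.0 = 6.070 pbw
  MgO: 4.962% × 500.0 = 24.81 pbw
  ZrO2: 7.383% × 500.0 = 36.92 pbw
Checking each oxide sum on the weights just shown, under the basis named above (oxide sums agree with the targets exact up to rounding of places):
  BaO: 83.33·0.7800 = 65.00 pbw (target 65.00 pbw)
  CaO: 51.37·0.5591 = 28.72 pbw (target 28.72 pbw)
  SiO2: 271.5·0.9950 + 54.81·0.3255 + 79.32·0.6366 = 338.5 pbw (target 338.5 pbw)
  Al2O3: 271.5·0.003000 + 8.085·0.6500 = 6.070 pbw (target 6.070 pbw)
  MgO: 79.32·0.3128 = 24.81 pbw (target 24.81 pbw)
  ZrO2: 54.81·0.6735 = 36.91 pbw (target 36.92 pbw)
Glass mass check: total batch − LOI = 500.0 pbw (targets for the oxides total 500.0 pbw; basis as stated: 500.0 pbw — deltas are rounding alone).
Adding the batch up: Σ batch = 548.4 pbw; loss to ignition Σ batch·LOI = 48.42 pbw; glass ÷ batch gives a yield of 91.17%.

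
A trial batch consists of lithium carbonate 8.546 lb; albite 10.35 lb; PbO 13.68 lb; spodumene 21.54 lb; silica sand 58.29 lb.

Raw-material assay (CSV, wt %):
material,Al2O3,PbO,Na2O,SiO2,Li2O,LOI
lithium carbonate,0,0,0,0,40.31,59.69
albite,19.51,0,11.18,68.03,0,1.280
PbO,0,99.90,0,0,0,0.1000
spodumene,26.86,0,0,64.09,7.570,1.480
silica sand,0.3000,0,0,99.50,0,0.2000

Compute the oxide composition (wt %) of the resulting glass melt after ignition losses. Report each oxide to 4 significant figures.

Glass mass = 106.7 lb (batch 112.4 − LOI 5.683).
Composition: Al2O3 7.477%, PbO 12.81%, Na2O 1.084%, SiO2 73.88%, Li2O 4.756%

The working math holds exact precision from start to finish — working values are shown rounded to 4 significant digits in the working — every reported result includes exactly one rounding; the derived quantities, including five oxide percentages, glass mass, ignition loss, totals, yield, are re-derived starting from the weights on 106.7 lb of glass at full float precision as they appear in the question or the answer.
What the batch supplies per oxide:
  Al2O3: 10.35·0.1951 + 21.54·0.2686 + 58.29·0.003000 = 7.980 lb
  PbO: 13.68·0.9990 = 13.67 lb
  Na2O: 10.35·0.1118 = 1.157 lb
  SiO2: 10.35·0.6803 + 21.54·0.6409 + 58.29·0.9950 = 78.84 lb
  Li2O: 8.546·0.4031 + 21.54·0.07570 = 5.075 lb
LOI: 8.546·0.5969 + 10.35·0.01280 + 13.68·0.001000 + 21.54·0.01480 + 58.29·0.002000 = 5.683 lb
The glass mass, total less LOI, = 112.4 − 5.683 = 106.7 lb (= the summed oxide contributions)
wt % = 100 × oxide mass / glass mass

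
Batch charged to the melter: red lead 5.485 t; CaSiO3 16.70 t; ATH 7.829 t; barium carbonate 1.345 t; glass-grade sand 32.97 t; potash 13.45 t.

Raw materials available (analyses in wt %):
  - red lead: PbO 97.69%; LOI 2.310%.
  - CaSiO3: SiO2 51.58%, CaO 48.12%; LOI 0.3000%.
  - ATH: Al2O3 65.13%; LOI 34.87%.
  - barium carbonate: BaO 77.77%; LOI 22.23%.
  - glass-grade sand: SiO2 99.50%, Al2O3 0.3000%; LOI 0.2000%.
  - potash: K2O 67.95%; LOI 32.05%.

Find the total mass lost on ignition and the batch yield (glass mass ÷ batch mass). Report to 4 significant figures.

LOI loss = 7.582 t; glass = 70.20 t; yield = 90.25%

In-progress results are shown, rounded to four significant digits, across the worked steps. The working math carries full float precision in all steps; a single rounding finalizes every reported number. The derived quantities (totals, glass mass, LOI, six oxide percentages, yield) are rebuilt in full precision starting from the weights at 70.20 t of glass exactly as shown in question or answer.
Ignition loss by material:
  red lead: 5.485 × 0.02310 = 0.1267 t
  CaSiO3: 16.70 × 0.003000 = 0.05010 t
  ATH: 7.829 × 0.3487 = 2.730 t
  barium carbonate: 1.345 × 0.2223 = 0.2990 t
  glass-grade sand: 32.97 × 0.002000 = 0.06594 t
  potash: 13.45 × 0.3205 = 4.311 t
Total LOI = 7.582 t
Glass = batch − LOI = 77.78 − 7.582 = 70.20 t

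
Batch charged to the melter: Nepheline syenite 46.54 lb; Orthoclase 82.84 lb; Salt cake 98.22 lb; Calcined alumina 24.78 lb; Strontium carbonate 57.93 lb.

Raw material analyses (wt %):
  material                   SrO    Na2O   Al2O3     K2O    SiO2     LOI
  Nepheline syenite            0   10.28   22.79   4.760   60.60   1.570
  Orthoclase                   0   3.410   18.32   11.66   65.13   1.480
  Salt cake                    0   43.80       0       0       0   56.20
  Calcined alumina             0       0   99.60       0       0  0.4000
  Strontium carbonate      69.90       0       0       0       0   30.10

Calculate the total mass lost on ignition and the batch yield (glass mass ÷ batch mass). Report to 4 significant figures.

LOI loss = 74.69 lb; glass = 235.6 lb; yield = 75.93%

All internal work carries full float precision through the solve; the intermediate values appear, with 4-significant-figure rounding, alongside each step; each reported value takes exactly one rounding — all derived quantities (totals, the five compositions, yield, ignition loss, glass mass) are re-derived from the weighed amounts per 235.6 lb of glass at full precision exactly as printed in the problem or answer text.
Per-material ignition loss:
  Nepheline syenite: 46.54 × 0.01570 = 0.7307 lb
  Orthoclase: 82.84 × 0.01480 = 1.226 lb
  Salt cake: 98.22 × 0.5620 = 55.20 lb
  Calcined alumina: 24.78 × 0.004000 = 0.09912 lb
  Strontium carbonate: 57.93 × 0.3010 = 17.44 lb
Total LOI = 74.69 lb
Glass = batch − LOI = 310.3 − 74.69 = 235.6 lb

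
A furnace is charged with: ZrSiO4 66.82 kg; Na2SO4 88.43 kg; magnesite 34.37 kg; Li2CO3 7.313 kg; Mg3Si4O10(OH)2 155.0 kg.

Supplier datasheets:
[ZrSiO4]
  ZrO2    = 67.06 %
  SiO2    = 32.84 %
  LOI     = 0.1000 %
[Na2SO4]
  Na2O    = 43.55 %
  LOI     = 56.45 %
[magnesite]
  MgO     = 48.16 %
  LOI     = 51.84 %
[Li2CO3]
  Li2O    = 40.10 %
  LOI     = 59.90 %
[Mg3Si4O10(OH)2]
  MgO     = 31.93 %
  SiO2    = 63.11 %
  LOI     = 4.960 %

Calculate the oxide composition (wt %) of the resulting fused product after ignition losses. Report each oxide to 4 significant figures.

Working values appear (rounded to 4 significant digits) as written — full float precision is kept end to end; exactly one rounding lands on every reported value — the derived quantities are re-derived at exact precision (totals, five oxide percentages, net glass mass, ignition loss, the yield) from the batch weights for 272.1 kg of glass, as given in either problem or answer.
Mass of each oxide from the mix:
  Li2O: 7.313·0.4010 = 2.933 kg
  MgO: 34.37·0.4816 + 155.0·0.3193 = 66.04 kg
  Na2O: 88.43·0.4355 = 38.51 kg
  ZrO2: 66.82·0.6706 = 44.81 kg
  SiO2: 66.82·0.3284 + 155.0·0.6311 = 119.8 kg
LOI: 66.82·0.001000 + 88.43·0.5645 + 34.37·0.5184 + 7.313·0.5990 + 155.0·0.04960 = 79.87 kg
Resulting glass, batch − LOI: 351.9 − 79.87 = 272.1 kg (equal to the oxide-mass sum)
wt %: oxide over glass, times 100

Glass mass = 272.1 kg (batch 351.9 − LOI 79.87).
Composition: Li2O 1.078%, MgO 24.28%, Na2O 14.16%, ZrO2 16.47%, SiO2 44.02%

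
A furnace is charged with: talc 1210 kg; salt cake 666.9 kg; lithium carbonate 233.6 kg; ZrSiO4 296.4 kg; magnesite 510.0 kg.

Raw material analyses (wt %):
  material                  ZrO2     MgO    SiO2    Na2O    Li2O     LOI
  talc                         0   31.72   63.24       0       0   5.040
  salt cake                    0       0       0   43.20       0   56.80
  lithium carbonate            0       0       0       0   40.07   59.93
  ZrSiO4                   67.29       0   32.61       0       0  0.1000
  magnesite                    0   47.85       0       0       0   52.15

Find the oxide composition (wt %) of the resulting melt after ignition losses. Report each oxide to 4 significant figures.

Glass mass = 2071 kg (batch 2917 − LOI 846.0).
Composition: ZrO2 9.631%, MgO 30.32%, SiO2 41.62%, Na2O 13.91%, Li2O 4.520%

All internal work keeps full float precision all the way through; values along the way are rounded off to 4 significant figures wherever printed; every reported figure sees exactly one rounding; all derived quantities (yield, ignition loss, five oxide percentages, totals, glass mass) are re-derived in full float precision using the weight values at 2071 kg of glass, as set out in either problem or answer.
What the batch supplies per oxide:
  ZrO2: 296.4·0.6729 = 199.4 kg
  MgO: 1210·0.3172 + 510.0·0.4785 = 627.8 kg
  SiO2: 1210·0.6324 + 296.4·0.3261 = 861.9 kg
  Na2O: 666.9·0.4320 = 288.1 kg
  Li2O: 233.6·0.4007 = 93.60 kg
LOI: 1210·0.05040 + 666.9·0.5680 + 233.6·0.5993 + 296.4·0.001000 + 510.0·0.5215 = 846.0 kg
The glass mass, total less LOI, = 2917 − 846.0 = 2071 kg (the oxide masses sum to this)
percent by weight: oxide/glass ×100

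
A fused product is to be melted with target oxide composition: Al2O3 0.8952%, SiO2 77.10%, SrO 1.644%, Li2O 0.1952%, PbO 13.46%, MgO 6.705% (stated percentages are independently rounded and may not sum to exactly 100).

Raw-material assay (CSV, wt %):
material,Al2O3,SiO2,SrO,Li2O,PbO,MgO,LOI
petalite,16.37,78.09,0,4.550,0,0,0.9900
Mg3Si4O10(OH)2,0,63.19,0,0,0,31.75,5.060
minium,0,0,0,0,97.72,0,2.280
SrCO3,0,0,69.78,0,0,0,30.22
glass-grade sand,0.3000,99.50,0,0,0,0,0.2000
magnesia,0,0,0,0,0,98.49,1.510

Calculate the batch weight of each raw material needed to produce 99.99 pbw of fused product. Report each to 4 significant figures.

Batch per 99.99 pbw fused product:
  petalite: 4.290 pbw
  Mg3Si4O10(OH)2: 15.46 pbw
  minium: 13.77 pbw
  SrCO3: 2.356 pbw
  glass-grade sand: 64.30 pbw
  magnesia: 1.824 pbw
Total batch = 102.0 pbw; LOI loss = 2.007 pbw; yield = 98.03%

All arithmetic carries full float precision all the way through; values along the way appear (rounded to 4 significant digits) in the printout. A single rounding produces every reported number. All derived quantities are rebuilt at full precision (LOI, the totals, yield, six oxide percentages, net glass mass) starting from the weights for 99.99 pbw of glass, precisely as stated by question or answer.
Target oxide masses per 99.99 pbw fused product:
  Al2O3: 0.8952% × 99.99 = 0.8951 pbw
  SiO2: 77.10% × 99.99 = 77.09 pbw
  SrO: 1.644% × 99.99 = 1.644 pbw
  Li2O: 0.1952% × 99.99 = 0.1952 pbw
  PbO: 13.46% × 99.99 = 13.46 pbw
  MgO: 6.705% × 99.99 = 6.704 pbw
Per-oxide balance check applying the batch weights above, per the basis as stated (sum by sum, the targets are met up to rounding of the answer):
  Al2O3: 4.290·0.1637 + 64.30·0.003000 = 0.8952 pbw (target 0.8951 pbw)
  SiO2: 4.290·0.7809 + 15.46·0.6319 + 64.30·0.9950 = 77.10 pbw (target 77.09 pbw)
  SrO: 2.356·0.6978 = 1.644 pbw (target 1.644 pbw)
  Li2O: 4.290·0.04550 = 0.1952 pbw (target 0.1952 pbw)
  PbO: 13.77·0.9772 = 13.46 pbw (target 13.46 pbw)
  MgO: 15.46·0.3175 + 1.824·0.9849 = 6.705 pbw (target 6.704 pbw)
Mass balance on the glass: batch total minus LOI = 99.99 pbw (summing oxide targets gives 99.99 pbw; versus the stated basis of 99.99 pbw — deltas are rounding alone).
Summing the batch: Σ batch = 102.0 pbw; LOI removed, Σ of batch·LOI: 2.007 pbw; yield, glass over the total, = 98.03%.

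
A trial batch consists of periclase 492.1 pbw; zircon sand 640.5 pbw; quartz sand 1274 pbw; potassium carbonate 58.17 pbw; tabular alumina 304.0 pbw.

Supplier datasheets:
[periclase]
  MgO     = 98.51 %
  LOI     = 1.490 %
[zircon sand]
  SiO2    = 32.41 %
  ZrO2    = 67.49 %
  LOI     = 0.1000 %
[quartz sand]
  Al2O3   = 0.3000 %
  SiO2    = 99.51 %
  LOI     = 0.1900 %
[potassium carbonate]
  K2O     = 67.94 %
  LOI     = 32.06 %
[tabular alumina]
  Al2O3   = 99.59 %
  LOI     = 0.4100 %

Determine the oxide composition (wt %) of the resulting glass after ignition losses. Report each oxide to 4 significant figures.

All arithmetic runs at full precision in all steps; the intermediate values appear rounded off to 4 significant digits at each printed step — exactly one rounding is applied to every reported result; derived quantities are carried from the weighed amounts for 2738 pbw of glass at full precision (five oxide percentages, yield, ignition loss, totals, net glass mass) exactly as printed in question or answer.
Oxide-by-oxide delivered mass:
  Al2O3: 1274·0.003000 + 304.0·0.9959 = 306.6 pbw
  SiO2: 640.5·0.3241 + 1274·0.9951 = 1475 pbw
  MgO: 492.1·0.9851 = 484.8 pbw
  ZrO2: 640.5·0.6749 = 432.3 pbw
  K2O: 58.17·0.6794 = 39.52 pbw
LOI: 492.1·0.01490 + 640.5·0.001000 + 1274·0.001900 + 58.17·0.3206 + 304.0·0.004100 = 30.29 pbw
The glass mass, total less LOI, = 2769 − 30.29 = 2738 pbw (the oxide masses sum to this)
wt % = 100 × oxide mass / glass mass

Glass mass = 2738 pbw (batch 2769 − LOI 30.29).
Composition: Al2O3 11.20%, SiO2 53.87%, MgO 17.70%, ZrO2 15.79%, K2O 1.443%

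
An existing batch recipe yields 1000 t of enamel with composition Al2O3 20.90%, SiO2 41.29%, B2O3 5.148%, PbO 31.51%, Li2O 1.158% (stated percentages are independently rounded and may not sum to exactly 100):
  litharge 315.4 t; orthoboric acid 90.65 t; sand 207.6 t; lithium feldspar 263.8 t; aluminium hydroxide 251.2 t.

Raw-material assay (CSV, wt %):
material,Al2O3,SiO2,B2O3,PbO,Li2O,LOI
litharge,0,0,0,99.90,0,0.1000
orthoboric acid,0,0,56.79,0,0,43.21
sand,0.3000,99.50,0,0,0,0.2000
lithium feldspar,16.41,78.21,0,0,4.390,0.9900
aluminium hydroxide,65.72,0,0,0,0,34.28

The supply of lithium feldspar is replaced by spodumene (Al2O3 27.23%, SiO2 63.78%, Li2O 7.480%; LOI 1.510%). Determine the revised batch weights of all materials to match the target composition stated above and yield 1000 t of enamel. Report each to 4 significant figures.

The intermediate values appear rounded off to 4 significant digits at each printed step. Full precision is carried in every operation; each reported value is rounded a single time. Derived quantities (net glass mass, the five compositions, the totals, the yield, ignition loss) are rebuilt starting from the weights per 1000 t of glass in full float precision, precisely as stated by question or answer.
Oxide-by-oxide targets in 1000 t enamel:
  Al2O3: 20.90% × 1000 = 209.0 t
  SiO2: 41.29% × 1000 = 412.9 t
  B2O3: 5.148% × 1000 = 51.48 t
  PbO: 31.51% × 1000 = 315.1 t
  Li2O: 1.158% × 1000 = 11.58 t
Verifying the oxide balance working from each reported weight, per the basis as stated (each sum matches its target mass up to rounding of the answer):
  Al2O3: 315.7·0.003000 + 154.8·0.2723 + 252.4·0.6572 = 209.0 t (target 209.0 t)
  SiO2: 315.7·0.9950 + 154.8·0.6378 = 412.9 t (target 412.9 t)
  B2O3: 90.65·0.5679 = 51.48 t (target 51.48 t)
  PbO: 315.4·0.9990 = 315.1 t (target 315.1 t)
  Li2O: 154.8·0.07480 = 11.58 t (target 11.58 t)
Auditing the glass mass value: whole batch net of LOI = 1000 t (the Σ of target masses is 1000 t; against the stated basis, 1000 t — any gap is answer rounding).
Adding the batch up: Σ batch = 1129 t; LOI loss = Σ batch·LOI = 129.0 t; glass ÷ batch gives a yield of 88.58%.

Revised batch per 1000 t enamel:
  litharge: 315.4 t
  orthoboric acid: 90.65 t
  sand: 315.7 t
  spodumene: 154.8 t
  aluminium hydroxide: 252.4 t
Total batch = 1129 t; LOI loss = 129.0 t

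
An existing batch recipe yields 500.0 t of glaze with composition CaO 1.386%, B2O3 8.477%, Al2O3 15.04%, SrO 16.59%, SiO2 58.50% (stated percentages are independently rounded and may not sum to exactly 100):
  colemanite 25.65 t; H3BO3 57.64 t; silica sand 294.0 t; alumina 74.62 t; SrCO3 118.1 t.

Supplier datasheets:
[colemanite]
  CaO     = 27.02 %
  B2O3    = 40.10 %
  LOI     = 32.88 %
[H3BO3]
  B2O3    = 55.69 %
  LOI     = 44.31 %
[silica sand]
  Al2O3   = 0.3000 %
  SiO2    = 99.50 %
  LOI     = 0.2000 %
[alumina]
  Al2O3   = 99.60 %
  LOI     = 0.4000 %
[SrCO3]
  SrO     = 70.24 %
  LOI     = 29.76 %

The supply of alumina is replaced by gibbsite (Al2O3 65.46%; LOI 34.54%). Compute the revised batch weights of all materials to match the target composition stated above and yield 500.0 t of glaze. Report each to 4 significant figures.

Every computation runs at full precision throughout. Intermediates appear (rounded to four significant digits) across the worked steps — each reported figure carries a single rounding — the derived quantities are re-derived from the batch weights at 500.0 t of glass at exact precision (ignition loss, totals, glass mass, five oxide percentages, yield), as they appear in either problem or answer.
Oxide mass targets, per 500.0 t glaze:
  CaO: 1.386% × 500.0 = 6.930 t
  B2O3: 8.477% × 500.0 = 42.38 t
  Al2O3: 15.04% × 500.0 = 75.20 t
  SrO: 16.59% × 500.0 = 82.95 t
  SiO2: 58.50% × 500.0 = 292.5 t
Per-oxide balance check given the weights on record, on the stated basis (delivered sums recover each target given rounding of the digits):
  CaO: 25.65·0.2702 = 6.931 t (target 6.930 t)
  B2O3: 25.65·0.4010 + 57.64·0.5569 = 42.39 t (target 42.38 t)
  Al2O3: 294.0·0.003000 + 113.5·0.6546 = 75.18 t (target 75.20 t)
  SrO: 118.1·0.7024 = 82.95 t (target 82.95 t)
  SiO2: 294.0·0.9950 = 292.5 t (target 292.5 t)
Glass-mass sanity pass: total batch − LOI = 500.0 t (summing oxide targets gives 500.0 t; against the stated basis, 500.0 t — differing by rounding only).
Adding the batch up: Σ batch = 608.9 t; Σ batch·LOI gives LOI loss = 108.9 t; glass ÷ batch gives a yield of 82.11%.

Revised batch per 500.0 t glaze:
  colemanite: 25.65 t
  H3BO3: 57.64 t
  silica sand: 294.0 t
  gibbsite: 113.5 t
  SrCO3: 118.1 t
Total batch = 608.9 t; LOI loss = 108.9 t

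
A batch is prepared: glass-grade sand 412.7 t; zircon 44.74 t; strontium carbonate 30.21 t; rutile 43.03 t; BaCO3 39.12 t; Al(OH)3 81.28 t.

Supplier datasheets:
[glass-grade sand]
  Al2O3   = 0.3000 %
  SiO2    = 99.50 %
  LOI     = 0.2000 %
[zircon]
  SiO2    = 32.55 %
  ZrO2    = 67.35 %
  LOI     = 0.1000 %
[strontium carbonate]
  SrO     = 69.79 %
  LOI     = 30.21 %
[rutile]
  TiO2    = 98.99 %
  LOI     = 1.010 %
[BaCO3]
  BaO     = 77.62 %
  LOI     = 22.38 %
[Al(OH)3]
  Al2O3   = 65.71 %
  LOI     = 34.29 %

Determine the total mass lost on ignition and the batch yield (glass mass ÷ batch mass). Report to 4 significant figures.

The working math keeps full float precision from start to finish. In-progress results are displayed, rounded to 4 significant digits, in the working — every reported value is rounded just once — all derived quantities (the yield, six oxide percentages, net glass mass, the totals, LOI) are rebuilt from the weighed amounts at 604.0 t of glass at full precision, as set out in the question or the answer.
Loss on ignition, line by line:
  glass-grade sand: 412.7 × 0.002000 = 0.8254 t
  zircon: 44.74 × 0.001000 = 0.04474 t
  strontium carbonate: 30.21 × 0.3021 = 9.126 t
  rutile: 43.03 × 0.01010 = 0.4346 t
  BaCO3: 39.12 × 0.2238 = 8.755 t
  Al(OH)3: 81.28 × 0.3429 = 27.87 t
Total LOI = 47.06 t
Glass = batch − LOI = 651.1 − 47.06 = 604.0 t

LOI loss = 47.06 t; glass = 604.0 t; yield = 92.77%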